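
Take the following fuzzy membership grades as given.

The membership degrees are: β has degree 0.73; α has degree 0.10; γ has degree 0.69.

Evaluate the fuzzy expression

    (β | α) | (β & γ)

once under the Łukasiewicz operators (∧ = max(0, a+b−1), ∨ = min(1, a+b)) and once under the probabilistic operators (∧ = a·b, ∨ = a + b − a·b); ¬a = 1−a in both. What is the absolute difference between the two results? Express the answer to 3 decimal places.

Under Łukasiewicz:
  β | α = min(1, a+b) on (0.73, 0.10) = 0.83
  β & γ = max(0, a+b−1) on (0.73, 0.69) = 0.42
  (β | α) | (β & γ) = min(1, a+b) on (0.83, 0.42) = 1.00
  → value = 1.0000
Under probabilistic:
  β | α = a + b − a·b on (0.7300, 0.1000) = 0.7570
  β & γ = a·b on (0.7300, 0.6900) = 0.5037
  (β | α) | (β & γ) = a + b − a·b on (0.7570, 0.5037) = 0.8794
  → value = 0.8794
|1.0000 − 0.8794| = 0.121

0.121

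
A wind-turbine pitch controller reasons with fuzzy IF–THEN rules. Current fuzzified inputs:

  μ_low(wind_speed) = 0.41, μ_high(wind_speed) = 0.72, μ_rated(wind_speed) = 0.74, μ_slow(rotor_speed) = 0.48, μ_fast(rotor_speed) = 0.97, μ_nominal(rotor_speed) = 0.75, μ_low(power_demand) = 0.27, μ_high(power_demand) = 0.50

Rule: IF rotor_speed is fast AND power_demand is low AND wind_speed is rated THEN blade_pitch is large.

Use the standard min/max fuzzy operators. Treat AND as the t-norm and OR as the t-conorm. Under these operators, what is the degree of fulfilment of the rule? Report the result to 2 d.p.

firing strength: fast=0.97, low=0.27, rated=0.74; AND[min(a, b)] → w = 0.27

0.27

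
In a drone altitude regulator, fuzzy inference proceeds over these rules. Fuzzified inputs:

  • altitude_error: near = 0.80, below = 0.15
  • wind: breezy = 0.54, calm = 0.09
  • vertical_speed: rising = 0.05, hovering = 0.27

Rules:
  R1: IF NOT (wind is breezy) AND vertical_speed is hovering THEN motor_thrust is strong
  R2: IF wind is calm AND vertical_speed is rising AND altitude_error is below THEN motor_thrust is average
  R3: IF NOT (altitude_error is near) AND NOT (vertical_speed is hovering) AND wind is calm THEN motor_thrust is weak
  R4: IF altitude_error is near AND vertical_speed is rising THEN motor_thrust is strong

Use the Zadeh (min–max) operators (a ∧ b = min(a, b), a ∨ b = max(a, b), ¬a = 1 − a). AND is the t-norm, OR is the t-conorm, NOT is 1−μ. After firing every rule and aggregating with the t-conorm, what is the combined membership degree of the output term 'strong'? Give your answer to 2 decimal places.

R1: ¬breezy=1−0.54=0.46, hovering=0.27; AND[min(a, b)] → w = 0.27
R2: calm=0.09, rising=0.05, below=0.15; AND[min(a, b)] → w = 0.05
R3: ¬near=1−0.80=0.20, ¬hovering=1−0.27=0.73, calm=0.09; AND[min(a, b)] → w = 0.09
R4: near=0.80, rising=0.05; AND[min(a, b)] → w = 0.05
Rules with consequent 'strong': {R1, R4} → strengths 0.27, 0.05
Aggregate via t-conorm [max(a, b)]: 0.27

0.27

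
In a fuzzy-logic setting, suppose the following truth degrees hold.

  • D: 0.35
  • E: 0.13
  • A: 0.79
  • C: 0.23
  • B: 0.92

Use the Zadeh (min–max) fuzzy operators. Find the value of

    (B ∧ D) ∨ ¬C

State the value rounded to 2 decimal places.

B ∧ D = min(a, b) on (0.92, 0.35) = 0.35
¬C = 1 − 0.23 = 0.77
(B ∧ D) ∨ ¬C = max(a, b) on (0.35, 0.77) = 0.77

0.77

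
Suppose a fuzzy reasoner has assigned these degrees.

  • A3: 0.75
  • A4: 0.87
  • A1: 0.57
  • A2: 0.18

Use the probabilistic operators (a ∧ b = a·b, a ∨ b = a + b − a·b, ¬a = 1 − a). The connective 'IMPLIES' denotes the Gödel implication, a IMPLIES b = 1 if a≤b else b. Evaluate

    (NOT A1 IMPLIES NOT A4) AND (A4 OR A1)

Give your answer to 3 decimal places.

0.123

NOT A1 = 1 − 0.5700 = 0.4300
NOT A4 = 1 − 0.8700 = 0.1300
NOT A1 IMPLIES NOT A4  [Gödel: 1 if a≤b else b] with a=0.4300, b=0.1300 → 0.1300
A4 OR A1 = a + b − a·b on (0.8700, 0.5700) = 0.9441
(NOT A1 IMPLIES NOT A4) AND (A4 OR A1) = a·b on (0.1300, 0.9441) = 0.1227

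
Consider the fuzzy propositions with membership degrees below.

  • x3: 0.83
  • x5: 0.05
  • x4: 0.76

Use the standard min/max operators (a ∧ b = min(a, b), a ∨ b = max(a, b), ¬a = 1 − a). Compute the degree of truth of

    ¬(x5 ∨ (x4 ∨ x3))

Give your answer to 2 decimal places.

0.17

x4 ∨ x3 = max(a, b) on (0.76, 0.83) = 0.83
x5 ∨ (x4 ∨ x3) = max(a, b) on (0.05, 0.83) = 0.83
¬(x5 ∨ (x4 ∨ x3)) = 1 − 0.83 = 0.17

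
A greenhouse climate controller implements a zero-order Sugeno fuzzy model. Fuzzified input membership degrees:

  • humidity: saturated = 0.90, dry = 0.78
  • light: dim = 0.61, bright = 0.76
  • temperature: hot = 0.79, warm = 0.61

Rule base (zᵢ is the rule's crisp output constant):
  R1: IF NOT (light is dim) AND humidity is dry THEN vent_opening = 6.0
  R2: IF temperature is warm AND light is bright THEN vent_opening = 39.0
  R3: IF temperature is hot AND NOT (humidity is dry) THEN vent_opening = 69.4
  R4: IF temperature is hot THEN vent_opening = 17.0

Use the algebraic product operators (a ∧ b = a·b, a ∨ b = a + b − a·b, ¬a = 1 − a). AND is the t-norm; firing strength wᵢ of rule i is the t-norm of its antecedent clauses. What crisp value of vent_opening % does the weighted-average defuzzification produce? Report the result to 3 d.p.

26.217

R1 (z=6.0): ¬dim=1−0.61=0.39, dry=0.78; AND[a·b] → w = 0.3042
R2 (z=39.0): warm=0.61, bright=0.76; AND[a·b] → w = 0.4636
R3 (z=69.4): hot=0.79, ¬dry=1−0.78=0.22; AND[a·b] → w = 0.1738
R4 (z=17.0): hot=0.79 → w = 0.7900
Weighted average = (0.3042·6.0 + 0.4636·39.0 + 0.1738·69.4 + 0.7900·17.0) / (0.3042 + 0.4636 + 0.1738 + 0.7900)
  = 45.3973 / 1.7316 = 26.217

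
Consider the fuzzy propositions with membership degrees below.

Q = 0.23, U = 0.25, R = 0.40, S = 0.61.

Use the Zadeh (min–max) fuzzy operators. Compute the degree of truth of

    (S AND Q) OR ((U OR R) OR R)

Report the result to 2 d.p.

0.40

S AND Q = min(a, b) on (0.61, 0.23) = 0.23
U OR R = max(a, b) on (0.25, 0.40) = 0.40
(U OR R) OR R = max(a, b) on (0.40, 0.40) = 0.40
(S AND Q) OR ((U OR R) OR R) = max(a, b) on (0.23, 0.40) = 0.40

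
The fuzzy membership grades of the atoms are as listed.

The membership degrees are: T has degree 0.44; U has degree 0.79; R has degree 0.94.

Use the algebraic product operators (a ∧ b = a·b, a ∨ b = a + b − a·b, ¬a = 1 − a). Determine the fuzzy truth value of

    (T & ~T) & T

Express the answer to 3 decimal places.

0.108

~T = 1 − 0.4400 = 0.5600
T & ~T = a·b on (0.4400, 0.5600) = 0.2464
(T & ~T) & T = a·b on (0.2464, 0.4400) = 0.1084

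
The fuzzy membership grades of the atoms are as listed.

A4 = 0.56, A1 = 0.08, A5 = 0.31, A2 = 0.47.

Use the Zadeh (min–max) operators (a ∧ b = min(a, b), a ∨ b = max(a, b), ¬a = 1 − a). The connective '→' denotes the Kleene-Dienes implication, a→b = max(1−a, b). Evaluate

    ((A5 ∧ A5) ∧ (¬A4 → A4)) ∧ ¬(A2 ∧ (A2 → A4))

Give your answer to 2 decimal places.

0.31

A5 ∧ A5 = min(a, b) on (0.31, 0.31) = 0.31
¬A4 = 1 − 0.56 = 0.44
¬A4 → A4  [Kleene-Dienes: max(1−a, b)] with a=0.44, b=0.56 → 0.56
(A5 ∧ A5) ∧ (¬A4 → A4) = min(a, b) on (0.31, 0.56) = 0.31
A2 → A4  [Kleene-Dienes: max(1−a, b)] with a=0.47, b=0.56 → 0.56
A2 ∧ (A2 → A4) = min(a, b) on (0.47, 0.56) = 0.47
¬(A2 ∧ (A2 → A4)) = 1 − 0.47 = 0.53
((A5 ∧ A5) ∧ (¬A4 → A4)) ∧ ¬(A2 ∧ (A2 → A4)) = min(a, b) on (0.31, 0.53) = 0.31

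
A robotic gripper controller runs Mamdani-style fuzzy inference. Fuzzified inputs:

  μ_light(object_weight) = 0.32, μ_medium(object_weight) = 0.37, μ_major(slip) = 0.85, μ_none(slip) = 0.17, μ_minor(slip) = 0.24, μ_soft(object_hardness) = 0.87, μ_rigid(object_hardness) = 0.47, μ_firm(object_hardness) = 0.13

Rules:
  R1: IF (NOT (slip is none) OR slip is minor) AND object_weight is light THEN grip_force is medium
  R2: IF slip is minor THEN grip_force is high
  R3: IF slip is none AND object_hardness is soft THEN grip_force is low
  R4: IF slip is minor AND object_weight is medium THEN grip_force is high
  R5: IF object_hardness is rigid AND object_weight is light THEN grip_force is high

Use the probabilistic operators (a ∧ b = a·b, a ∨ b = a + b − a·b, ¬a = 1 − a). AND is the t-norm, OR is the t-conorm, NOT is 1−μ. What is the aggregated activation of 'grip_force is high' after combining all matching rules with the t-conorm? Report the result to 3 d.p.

R1: (¬none=1−0.17=0.83 OR minor=0.24) = 0.8708; AND[a·b] with light=0.32 → w = 0.2787
R2: minor=0.24 → w = 0.2400
R3: none=0.17, soft=0.87; AND[a·b] → w = 0.1479
R4: minor=0.24, medium=0.37; AND[a·b] → w = 0.0888
R5: rigid=0.47, light=0.32; AND[a·b] → w = 0.1504
Rules with consequent 'high': {R2, R4, R5} → strengths 0.2400, 0.0888, 0.1504
Aggregate via t-conorm [a + b − a·b]: 0.4116

0.412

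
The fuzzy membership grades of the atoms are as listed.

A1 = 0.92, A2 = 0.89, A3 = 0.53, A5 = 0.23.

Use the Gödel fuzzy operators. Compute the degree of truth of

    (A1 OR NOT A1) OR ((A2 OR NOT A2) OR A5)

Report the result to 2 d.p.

0.92

NOT A1 = 1 − 0.92 = 0.08
A1 OR NOT A1 = max(a, b) on (0.92, 0.08) = 0.92
NOT A2 = 1 − 0.89 = 0.11
A2 OR NOT A2 = max(a, b) on (0.89, 0.11) = 0.89
(A2 OR NOT A2) OR A5 = max(a, b) on (0.89, 0.23) = 0.89
(A1 OR NOT A1) OR ((A2 OR NOT A2) OR A5) = max(a, b) on (0.92, 0.89) = 0.92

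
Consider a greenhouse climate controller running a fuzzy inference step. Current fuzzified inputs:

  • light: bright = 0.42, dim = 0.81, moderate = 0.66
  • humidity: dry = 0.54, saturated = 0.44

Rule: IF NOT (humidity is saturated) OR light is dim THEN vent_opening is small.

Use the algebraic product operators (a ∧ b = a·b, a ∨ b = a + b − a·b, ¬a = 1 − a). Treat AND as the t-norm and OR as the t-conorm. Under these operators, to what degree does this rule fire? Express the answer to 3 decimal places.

firing strength: ¬saturated=1−0.44=0.56, dim=0.81; OR[a + b − a·b] → w = 0.9164

0.916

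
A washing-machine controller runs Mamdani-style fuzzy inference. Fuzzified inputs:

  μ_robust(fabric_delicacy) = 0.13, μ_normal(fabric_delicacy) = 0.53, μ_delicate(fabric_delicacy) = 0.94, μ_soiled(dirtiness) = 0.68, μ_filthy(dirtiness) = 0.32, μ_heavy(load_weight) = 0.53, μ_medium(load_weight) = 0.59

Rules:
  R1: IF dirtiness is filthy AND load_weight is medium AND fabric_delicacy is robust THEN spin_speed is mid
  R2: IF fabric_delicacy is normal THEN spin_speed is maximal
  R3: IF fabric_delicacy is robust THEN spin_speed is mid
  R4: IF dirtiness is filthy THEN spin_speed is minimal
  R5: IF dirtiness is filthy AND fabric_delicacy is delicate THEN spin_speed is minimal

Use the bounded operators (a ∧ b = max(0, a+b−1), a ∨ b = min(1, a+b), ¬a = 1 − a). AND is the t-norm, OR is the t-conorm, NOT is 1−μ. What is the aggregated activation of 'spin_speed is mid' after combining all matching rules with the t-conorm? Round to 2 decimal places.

0.13

R1: filthy=0.32, medium=0.59, robust=0.13; AND[max(0, a+b−1)] → w = 0.00
R2: normal=0.53 → w = 0.53
R3: robust=0.13 → w = 0.13
R4: filthy=0.32 → w = 0.32
R5: filthy=0.32, delicate=0.94; AND[max(0, a+b−1)] → w = 0.26
Rules with consequent 'mid': {R1, R3} → strengths 0.00, 0.13
Aggregate via t-conorm [min(1, a+b)]: 0.13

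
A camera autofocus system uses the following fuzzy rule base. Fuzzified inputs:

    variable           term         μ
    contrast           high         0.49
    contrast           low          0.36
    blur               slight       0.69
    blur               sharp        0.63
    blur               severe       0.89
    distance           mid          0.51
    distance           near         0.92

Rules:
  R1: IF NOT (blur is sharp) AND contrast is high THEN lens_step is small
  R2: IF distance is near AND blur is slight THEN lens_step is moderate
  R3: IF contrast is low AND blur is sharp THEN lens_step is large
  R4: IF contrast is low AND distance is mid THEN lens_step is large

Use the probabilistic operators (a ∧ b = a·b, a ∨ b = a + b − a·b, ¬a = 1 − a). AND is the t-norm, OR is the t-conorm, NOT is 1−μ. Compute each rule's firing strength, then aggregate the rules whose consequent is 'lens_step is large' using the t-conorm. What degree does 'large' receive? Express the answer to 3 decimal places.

R1: ¬sharp=1−0.63=0.37, high=0.49; AND[a·b] → w = 0.1813
R2: near=0.92, slight=0.69; AND[a·b] → w = 0.6348
R3: low=0.36, sharp=0.63; AND[a·b] → w = 0.2268
R4: low=0.36, mid=0.51; AND[a·b] → w = 0.1836
Rules with consequent 'large': {R3, R4} → strengths 0.2268, 0.1836
Aggregate via t-conorm [a + b − a·b]: 0.3688

0.369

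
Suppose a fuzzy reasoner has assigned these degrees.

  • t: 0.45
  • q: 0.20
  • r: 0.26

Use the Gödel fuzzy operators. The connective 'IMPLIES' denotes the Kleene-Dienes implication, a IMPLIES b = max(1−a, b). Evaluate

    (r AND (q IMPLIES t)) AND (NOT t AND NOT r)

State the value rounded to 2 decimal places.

0.26

q IMPLIES t  [Kleene-Dienes: max(1−a, b)] with a=0.20, b=0.45 → 0.80
r AND (q IMPLIES t) = min(a, b) on (0.26, 0.80) = 0.26
NOT t = 1 − 0.45 = 0.55
NOT r = 1 − 0.26 = 0.74
NOT t AND NOT r = min(a, b) on (0.55, 0.74) = 0.55
(r AND (q IMPLIES t)) AND (NOT t AND NOT r) = min(a, b) on (0.26, 0.55) = 0.26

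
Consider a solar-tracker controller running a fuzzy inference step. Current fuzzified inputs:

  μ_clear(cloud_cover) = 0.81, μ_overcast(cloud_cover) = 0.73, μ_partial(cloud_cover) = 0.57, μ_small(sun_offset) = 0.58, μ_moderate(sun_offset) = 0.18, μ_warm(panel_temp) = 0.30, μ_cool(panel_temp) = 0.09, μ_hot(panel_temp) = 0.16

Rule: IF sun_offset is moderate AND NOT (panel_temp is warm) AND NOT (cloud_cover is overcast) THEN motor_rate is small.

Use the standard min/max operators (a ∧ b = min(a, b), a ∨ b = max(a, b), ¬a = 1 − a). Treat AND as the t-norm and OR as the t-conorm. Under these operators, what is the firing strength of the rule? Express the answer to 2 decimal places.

firing strength: moderate=0.18, ¬warm=1−0.30=0.70, ¬overcast=1−0.73=0.27; AND[min(a, b)] → w = 0.18

0.18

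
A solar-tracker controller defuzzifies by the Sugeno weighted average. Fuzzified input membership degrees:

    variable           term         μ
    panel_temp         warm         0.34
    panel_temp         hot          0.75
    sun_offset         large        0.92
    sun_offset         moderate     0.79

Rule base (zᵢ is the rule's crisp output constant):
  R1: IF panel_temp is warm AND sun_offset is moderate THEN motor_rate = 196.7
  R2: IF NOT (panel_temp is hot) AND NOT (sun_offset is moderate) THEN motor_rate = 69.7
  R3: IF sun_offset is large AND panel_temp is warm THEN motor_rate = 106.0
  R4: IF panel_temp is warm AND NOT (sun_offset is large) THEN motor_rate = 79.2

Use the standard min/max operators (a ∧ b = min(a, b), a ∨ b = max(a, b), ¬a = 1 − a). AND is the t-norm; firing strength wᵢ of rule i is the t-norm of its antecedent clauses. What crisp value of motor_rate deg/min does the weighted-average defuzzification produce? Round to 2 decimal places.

R1 (z=196.7): warm=0.34, moderate=0.79; AND[min(a, b)] → w = 0.34
R2 (z=69.7): ¬hot=1−0.75=0.25, ¬moderate=1−0.79=0.21; AND[min(a, b)] → w = 0.21
R3 (z=106.0): large=0.92, warm=0.34; AND[min(a, b)] → w = 0.34
R4 (z=79.2): warm=0.34, ¬large=1−0.92=0.08; AND[min(a, b)] → w = 0.08
Weighted average = (0.34·196.7 + 0.21·69.7 + 0.34·106.0 + 0.08·79.2) / (0.34 + 0.21 + 0.34 + 0.08)
  = 123.8910 / 0.9700 = 127.72

127.72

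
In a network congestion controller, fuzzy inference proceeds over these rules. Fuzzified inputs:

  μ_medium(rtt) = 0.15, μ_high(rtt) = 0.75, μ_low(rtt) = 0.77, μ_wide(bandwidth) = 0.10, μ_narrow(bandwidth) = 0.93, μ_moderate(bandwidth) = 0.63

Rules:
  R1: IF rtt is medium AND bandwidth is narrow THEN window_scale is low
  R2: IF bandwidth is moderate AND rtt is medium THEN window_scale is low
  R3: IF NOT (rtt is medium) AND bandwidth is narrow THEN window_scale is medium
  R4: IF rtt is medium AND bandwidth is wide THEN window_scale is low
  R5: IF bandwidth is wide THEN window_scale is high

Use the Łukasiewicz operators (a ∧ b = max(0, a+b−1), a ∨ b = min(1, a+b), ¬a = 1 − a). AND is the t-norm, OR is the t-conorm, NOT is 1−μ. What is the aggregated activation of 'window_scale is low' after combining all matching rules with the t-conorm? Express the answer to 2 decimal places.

0.08

R1: medium=0.15, narrow=0.93; AND[max(0, a+b−1)] → w = 0.08
R2: moderate=0.63, medium=0.15; AND[max(0, a+b−1)] → w = 0.00
R3: ¬medium=1−0.15=0.85, narrow=0.93; AND[max(0, a+b−1)] → w = 0.78
R4: medium=0.15, wide=0.10; AND[max(0, a+b−1)] → w = 0.00
R5: wide=0.10 → w = 0.10
Rules with consequent 'low': {R1, R2, R4} → strengths 0.08, 0.00, 0.00
Aggregate via t-conorm [min(1, a+b)]: 0.08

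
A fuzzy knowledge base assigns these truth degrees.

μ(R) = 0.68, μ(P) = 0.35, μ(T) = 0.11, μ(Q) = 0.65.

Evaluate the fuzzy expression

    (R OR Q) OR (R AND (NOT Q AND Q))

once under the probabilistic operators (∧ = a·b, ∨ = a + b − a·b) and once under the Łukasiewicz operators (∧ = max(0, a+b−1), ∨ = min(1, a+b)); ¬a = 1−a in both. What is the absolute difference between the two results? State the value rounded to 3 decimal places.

Under probabilistic:
  R OR Q = a + b − a·b on (0.6800, 0.6500) = 0.8880
  NOT Q = 1 − 0.6500 = 0.3500
  NOT Q AND Q = a·b on (0.3500, 0.6500) = 0.2275
  R AND (NOT Q AND Q) = a·b on (0.6800, 0.2275) = 0.1547
  (R OR Q) OR (R AND (NOT Q AND Q)) = a + b − a·b on (0.8880, 0.1547) = 0.9053
  → value = 0.9053
Under Łukasiewicz:
  R OR Q = min(1, a+b) on (0.68, 0.65) = 1.00
  NOT Q = 1 − 0.65 = 0.35
  NOT Q AND Q = max(0, a+b−1) on (0.35, 0.65) = 0.00
  R AND (NOT Q AND Q) = max(0, a+b−1) on (0.68, 0.00) = 0.00
  (R OR Q) OR (R AND (NOT Q AND Q)) = min(1, a+b) on (1.00, 0.00) = 1.00
  → value = 1.0000
|0.9053 − 1.0000| = 0.095

0.095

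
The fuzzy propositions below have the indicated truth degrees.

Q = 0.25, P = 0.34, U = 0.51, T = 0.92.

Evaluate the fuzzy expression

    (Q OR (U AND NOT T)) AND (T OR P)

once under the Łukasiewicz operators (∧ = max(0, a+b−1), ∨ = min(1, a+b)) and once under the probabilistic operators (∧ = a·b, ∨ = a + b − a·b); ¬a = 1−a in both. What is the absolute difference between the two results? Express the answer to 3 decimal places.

0.016

Under Łukasiewicz:
  NOT T = 1 − 0.92 = 0.08
  U AND NOT T = max(0, a+b−1) on (0.51, 0.08) = 0.00
  Q OR (U AND NOT T) = min(1, a+b) on (0.25, 0.00) = 0.25
  T OR P = min(1, a+b) on (0.92, 0.34) = 1.00
  (Q OR (U AND NOT T)) AND (T OR P) = max(0, a+b−1) on (0.25, 1.00) = 0.25
  → value = 0.2500
Under probabilistic:
  NOT T = 1 − 0.9200 = 0.0800
  U AND NOT T = a·b on (0.5100, 0.0800) = 0.0408
  Q OR (U AND NOT T) = a + b − a·b on (0.2500, 0.0408) = 0.2806
  T OR P = a + b − a·b on (0.9200, 0.3400) = 0.9472
  (Q OR (U AND NOT T)) AND (T OR P) = a·b on (0.2806, 0.9472) = 0.2658
  → value = 0.2658
|0.2500 − 0.2658| = 0.016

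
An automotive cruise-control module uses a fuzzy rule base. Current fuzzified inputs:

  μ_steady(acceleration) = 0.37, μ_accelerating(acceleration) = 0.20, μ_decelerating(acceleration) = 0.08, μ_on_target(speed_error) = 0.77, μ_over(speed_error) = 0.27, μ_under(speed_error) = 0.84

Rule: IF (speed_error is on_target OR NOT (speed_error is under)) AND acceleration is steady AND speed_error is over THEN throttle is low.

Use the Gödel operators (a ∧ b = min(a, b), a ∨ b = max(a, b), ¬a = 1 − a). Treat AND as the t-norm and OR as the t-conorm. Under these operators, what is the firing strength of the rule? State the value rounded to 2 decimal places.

0.27

firing strength: (on_target=0.77 OR ¬under=1−0.84=0.16) = 0.77; AND[min(a, b)] with steady=0.37, over=0.27 → w = 0.27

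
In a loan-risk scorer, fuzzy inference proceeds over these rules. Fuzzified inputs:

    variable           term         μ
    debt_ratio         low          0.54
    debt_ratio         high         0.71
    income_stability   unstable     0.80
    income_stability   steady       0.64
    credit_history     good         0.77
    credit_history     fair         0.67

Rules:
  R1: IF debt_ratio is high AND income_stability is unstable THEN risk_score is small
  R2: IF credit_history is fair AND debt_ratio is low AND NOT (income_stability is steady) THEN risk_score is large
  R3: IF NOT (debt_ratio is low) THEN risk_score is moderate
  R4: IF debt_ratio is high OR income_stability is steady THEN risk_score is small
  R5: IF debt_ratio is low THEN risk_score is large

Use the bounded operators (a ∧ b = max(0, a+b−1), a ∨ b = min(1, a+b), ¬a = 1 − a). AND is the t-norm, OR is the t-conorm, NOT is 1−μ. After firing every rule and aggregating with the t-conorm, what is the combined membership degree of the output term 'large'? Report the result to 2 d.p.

R1: high=0.71, unstable=0.80; AND[max(0, a+b−1)] → w = 0.51
R2: fair=0.67, low=0.54, ¬steady=1−0.64=0.36; AND[max(0, a+b−1)] → w = 0.00
R3: ¬low=1−0.54=0.46 → w = 0.46
R4: high=0.71, steady=0.64; OR[min(1, a+b)] → w = 1.00
R5: low=0.54 → w = 0.54
Rules with consequent 'large': {R2, R5} → strengths 0.00, 0.54
Aggregate via t-conorm [min(1, a+b)]: 0.54

0.54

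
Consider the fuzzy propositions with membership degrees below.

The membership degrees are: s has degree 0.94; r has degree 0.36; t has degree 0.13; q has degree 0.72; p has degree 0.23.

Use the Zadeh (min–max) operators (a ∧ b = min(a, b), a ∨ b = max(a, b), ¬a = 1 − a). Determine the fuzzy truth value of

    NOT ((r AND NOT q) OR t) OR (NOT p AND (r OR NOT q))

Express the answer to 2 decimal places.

0.72

NOT q = 1 − 0.72 = 0.28
r AND NOT q = min(a, b) on (0.36, 0.28) = 0.28
(r AND NOT q) OR t = max(a, b) on (0.28, 0.13) = 0.28
NOT ((r AND NOT q) OR t) = 1 − 0.28 = 0.72
NOT p = 1 − 0.23 = 0.77
NOT q = 1 − 0.72 = 0.28
r OR NOT q = max(a, b) on (0.36, 0.28) = 0.36
NOT p AND (r OR NOT q) = min(a, b) on (0.77, 0.36) = 0.36
NOT ((r AND NOT q) OR t) OR (NOT p AND (r OR NOT q)) = max(a, b) on (0.72, 0.36) = 0.72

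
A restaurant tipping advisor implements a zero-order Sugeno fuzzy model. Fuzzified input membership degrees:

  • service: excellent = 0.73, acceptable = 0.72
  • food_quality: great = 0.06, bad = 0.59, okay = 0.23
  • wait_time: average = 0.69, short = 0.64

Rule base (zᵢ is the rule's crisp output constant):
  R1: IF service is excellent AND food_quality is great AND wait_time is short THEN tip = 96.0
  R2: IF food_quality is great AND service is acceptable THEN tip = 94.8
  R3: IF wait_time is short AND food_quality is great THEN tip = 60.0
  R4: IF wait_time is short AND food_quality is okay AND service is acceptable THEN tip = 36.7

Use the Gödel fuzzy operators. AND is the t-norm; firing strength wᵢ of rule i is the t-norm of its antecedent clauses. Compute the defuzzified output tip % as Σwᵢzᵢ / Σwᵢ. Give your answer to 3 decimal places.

57.290

R1 (z=96.0): excellent=0.73, great=0.06, short=0.64; AND[min(a, b)] → w = 0.06
R2 (z=94.8): great=0.06, acceptable=0.72; AND[min(a, b)] → w = 0.06
R3 (z=60.0): short=0.64, great=0.06; AND[min(a, b)] → w = 0.06
R4 (z=36.7): short=0.64, okay=0.23, acceptable=0.72; AND[min(a, b)] → w = 0.23
Weighted average = (0.06·96.0 + 0.06·94.8 + 0.06·60.0 + 0.23·36.7) / (0.06 + 0.06 + 0.06 + 0.23)
  = 23.4890 / 0.4100 = 57.290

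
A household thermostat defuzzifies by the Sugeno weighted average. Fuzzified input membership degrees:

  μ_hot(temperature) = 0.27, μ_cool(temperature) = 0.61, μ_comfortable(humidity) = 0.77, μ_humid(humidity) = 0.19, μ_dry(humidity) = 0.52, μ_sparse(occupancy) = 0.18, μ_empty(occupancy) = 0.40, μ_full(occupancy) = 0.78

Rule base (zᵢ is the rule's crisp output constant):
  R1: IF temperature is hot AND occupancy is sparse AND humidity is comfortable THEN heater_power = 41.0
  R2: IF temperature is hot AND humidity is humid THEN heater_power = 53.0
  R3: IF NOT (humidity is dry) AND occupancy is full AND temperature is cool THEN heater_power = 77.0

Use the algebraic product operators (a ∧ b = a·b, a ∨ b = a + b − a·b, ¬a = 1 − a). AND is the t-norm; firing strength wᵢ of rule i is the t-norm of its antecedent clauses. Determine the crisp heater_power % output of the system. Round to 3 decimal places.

R1 (z=41.0): hot=0.27, sparse=0.18, comfortable=0.77; AND[a·b] → w = 0.0374
R2 (z=53.0): hot=0.27, humid=0.19; AND[a·b] → w = 0.0513
R3 (z=77.0): ¬dry=1−0.52=0.48, full=0.78, cool=0.61; AND[a·b] → w = 0.2284
Weighted average = (0.0374·41.0 + 0.0513·53.0 + 0.2284·77.0) / (0.0374 + 0.0513 + 0.2284)
  = 21.8388 / 0.3171 = 68.869

68.869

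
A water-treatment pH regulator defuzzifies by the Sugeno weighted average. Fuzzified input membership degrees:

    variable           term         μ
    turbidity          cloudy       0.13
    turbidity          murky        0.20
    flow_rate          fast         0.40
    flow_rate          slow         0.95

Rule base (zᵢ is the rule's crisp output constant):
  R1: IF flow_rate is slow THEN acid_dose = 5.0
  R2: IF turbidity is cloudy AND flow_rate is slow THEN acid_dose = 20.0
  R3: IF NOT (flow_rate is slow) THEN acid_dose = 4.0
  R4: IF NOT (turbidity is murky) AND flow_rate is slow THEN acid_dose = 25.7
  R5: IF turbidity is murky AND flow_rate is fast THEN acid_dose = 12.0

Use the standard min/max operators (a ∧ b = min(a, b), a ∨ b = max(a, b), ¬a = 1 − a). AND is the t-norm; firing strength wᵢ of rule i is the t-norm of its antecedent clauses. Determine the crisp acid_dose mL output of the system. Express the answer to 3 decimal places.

R1 (z=5.0): slow=0.95 → w = 0.95
R2 (z=20.0): cloudy=0.13, slow=0.95; AND[min(a, b)] → w = 0.13
R3 (z=4.0): ¬slow=1−0.95=0.05 → w = 0.05
R4 (z=25.7): ¬murky=1−0.20=0.80, slow=0.95; AND[min(a, b)] → w = 0.80
R5 (z=12.0): murky=0.20, fast=0.40; AND[min(a, b)] → w = 0.20
Weighted average = (0.95·5.0 + 0.13·20.0 + 0.05·4.0 + 0.80·25.7 + 0.20·12.0) / (0.95 + 0.13 + 0.05 + 0.80 + 0.20)
  = 30.5100 / 2.1300 = 14.324

14.324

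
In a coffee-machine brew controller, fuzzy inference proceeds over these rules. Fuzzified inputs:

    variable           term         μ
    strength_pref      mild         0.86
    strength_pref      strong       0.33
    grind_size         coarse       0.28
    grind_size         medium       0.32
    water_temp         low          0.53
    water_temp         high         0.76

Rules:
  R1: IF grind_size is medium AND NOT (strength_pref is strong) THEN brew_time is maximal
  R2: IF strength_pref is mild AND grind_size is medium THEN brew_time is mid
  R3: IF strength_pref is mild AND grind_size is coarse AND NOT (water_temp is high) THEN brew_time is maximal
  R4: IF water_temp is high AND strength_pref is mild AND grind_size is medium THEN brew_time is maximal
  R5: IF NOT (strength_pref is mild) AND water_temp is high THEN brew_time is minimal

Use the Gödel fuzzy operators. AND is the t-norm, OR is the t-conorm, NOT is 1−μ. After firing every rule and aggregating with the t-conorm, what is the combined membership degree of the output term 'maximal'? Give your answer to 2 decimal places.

R1: medium=0.32, ¬strong=1−0.33=0.67; AND[min(a, b)] → w = 0.32
R2: mild=0.86, medium=0.32; AND[min(a, b)] → w = 0.32
R3: mild=0.86, coarse=0.28, ¬high=1−0.76=0.24; AND[min(a, b)] → w = 0.24
R4: high=0.76, mild=0.86, medium=0.32; AND[min(a, b)] → w = 0.32
R5: ¬mild=1−0.86=0.14, high=0.76; AND[min(a, b)] → w = 0.14
Rules with consequent 'maximal': {R1, R3, R4} → strengths 0.32, 0.24, 0.32
Aggregate via t-conorm [max(a, b)]: 0.32

0.32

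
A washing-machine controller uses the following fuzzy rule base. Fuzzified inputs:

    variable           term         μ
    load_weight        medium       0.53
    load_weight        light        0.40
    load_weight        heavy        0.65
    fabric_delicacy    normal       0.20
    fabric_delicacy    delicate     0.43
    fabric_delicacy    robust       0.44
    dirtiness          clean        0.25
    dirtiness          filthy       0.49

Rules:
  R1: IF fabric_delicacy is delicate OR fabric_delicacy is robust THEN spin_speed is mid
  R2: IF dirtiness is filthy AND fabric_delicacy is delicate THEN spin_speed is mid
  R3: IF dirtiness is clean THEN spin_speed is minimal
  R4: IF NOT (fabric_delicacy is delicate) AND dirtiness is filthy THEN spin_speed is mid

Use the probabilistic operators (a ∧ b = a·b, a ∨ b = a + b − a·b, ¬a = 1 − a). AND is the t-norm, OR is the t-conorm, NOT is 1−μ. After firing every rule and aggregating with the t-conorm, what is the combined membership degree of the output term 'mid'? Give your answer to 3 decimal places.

R1: delicate=0.43, robust=0.44; OR[a + b − a·b] → w = 0.6808
R2: filthy=0.49, delicate=0.43; AND[a·b] → w = 0.2107
R3: clean=0.25 → w = 0.2500
R4: ¬delicate=1−0.43=0.57, filthy=0.49; AND[a·b] → w = 0.2793
Rules with consequent 'mid': {R1, R2, R4} → strengths 0.6808, 0.2107, 0.2793
Aggregate via t-conorm [a + b − a·b]: 0.8184

0.818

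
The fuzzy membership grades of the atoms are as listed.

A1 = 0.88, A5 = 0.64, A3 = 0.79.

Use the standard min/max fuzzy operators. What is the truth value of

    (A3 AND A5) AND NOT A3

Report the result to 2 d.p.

0.21

A3 AND A5 = min(a, b) on (0.79, 0.64) = 0.64
NOT A3 = 1 − 0.79 = 0.21
(A3 AND A5) AND NOT A3 = min(a, b) on (0.64, 0.21) = 0.21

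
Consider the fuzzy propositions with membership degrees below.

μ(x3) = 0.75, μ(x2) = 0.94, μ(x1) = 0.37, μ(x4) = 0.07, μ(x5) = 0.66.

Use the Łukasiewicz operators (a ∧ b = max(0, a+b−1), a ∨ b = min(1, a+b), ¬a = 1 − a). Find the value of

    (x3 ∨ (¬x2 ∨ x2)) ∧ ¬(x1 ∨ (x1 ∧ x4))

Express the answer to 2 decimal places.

¬x2 = 1 − 0.94 = 0.06
¬x2 ∨ x2 = min(1, a+b) on (0.06, 0.94) = 1.00
x3 ∨ (¬x2 ∨ x2) = min(1, a+b) on (0.75, 1.00) = 1.00
x1 ∧ x4 = max(0, a+b−1) on (0.37, 0.07) = 0.00
x1 ∨ (x1 ∧ x4) = min(1, a+b) on (0.37, 0.00) = 0.37
¬(x1 ∨ (x1 ∧ x4)) = 1 − 0.37 = 0.63
(x3 ∨ (¬x2 ∨ x2)) ∧ ¬(x1 ∨ (x1 ∧ x4)) = max(0, a+b−1) on (1.00, 0.63) = 0.63

0.63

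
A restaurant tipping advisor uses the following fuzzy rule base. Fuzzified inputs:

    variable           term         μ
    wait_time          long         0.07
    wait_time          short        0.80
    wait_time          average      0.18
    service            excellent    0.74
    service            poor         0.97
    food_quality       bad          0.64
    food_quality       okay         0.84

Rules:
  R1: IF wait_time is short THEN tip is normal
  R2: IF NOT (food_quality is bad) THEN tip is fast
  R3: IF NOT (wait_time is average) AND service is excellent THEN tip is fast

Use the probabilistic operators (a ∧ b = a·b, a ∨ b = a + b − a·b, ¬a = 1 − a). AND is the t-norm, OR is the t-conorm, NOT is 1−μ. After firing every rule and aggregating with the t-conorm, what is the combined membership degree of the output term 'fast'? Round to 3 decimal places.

0.748

R1: short=0.80 → w = 0.8000
R2: ¬bad=1−0.64=0.36 → w = 0.3600
R3: ¬average=1−0.18=0.82, excellent=0.74; AND[a·b] → w = 0.6068
Rules with consequent 'fast': {R2, R3} → strengths 0.3600, 0.6068
Aggregate via t-conorm [a + b − a·b]: 0.7484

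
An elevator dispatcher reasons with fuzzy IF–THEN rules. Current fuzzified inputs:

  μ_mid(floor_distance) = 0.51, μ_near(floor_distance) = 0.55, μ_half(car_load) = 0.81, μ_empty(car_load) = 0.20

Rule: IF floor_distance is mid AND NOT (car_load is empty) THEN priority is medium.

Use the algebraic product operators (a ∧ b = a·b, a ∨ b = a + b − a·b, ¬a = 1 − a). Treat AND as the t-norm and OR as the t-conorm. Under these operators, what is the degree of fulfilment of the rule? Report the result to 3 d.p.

0.408

firing strength: mid=0.51, ¬empty=1−0.20=0.80; AND[a·b] → w = 0.4080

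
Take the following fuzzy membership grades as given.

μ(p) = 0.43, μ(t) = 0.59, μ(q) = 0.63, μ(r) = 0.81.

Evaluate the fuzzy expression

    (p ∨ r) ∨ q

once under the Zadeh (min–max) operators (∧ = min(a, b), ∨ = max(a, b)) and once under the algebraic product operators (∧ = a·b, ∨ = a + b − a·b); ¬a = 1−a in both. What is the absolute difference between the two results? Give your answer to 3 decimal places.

Under Zadeh (min–max):
  p ∨ r = max(a, b) on (0.43, 0.81) = 0.81
  (p ∨ r) ∨ q = max(a, b) on (0.81, 0.63) = 0.81
  → value = 0.8100
Under algebraic product:
  p ∨ r = a + b − a·b on (0.4300, 0.8100) = 0.8917
  (p ∨ r) ∨ q = a + b − a·b on (0.8917, 0.6300) = 0.9599
  → value = 0.9599
|0.8100 − 0.9599| = 0.150

0.150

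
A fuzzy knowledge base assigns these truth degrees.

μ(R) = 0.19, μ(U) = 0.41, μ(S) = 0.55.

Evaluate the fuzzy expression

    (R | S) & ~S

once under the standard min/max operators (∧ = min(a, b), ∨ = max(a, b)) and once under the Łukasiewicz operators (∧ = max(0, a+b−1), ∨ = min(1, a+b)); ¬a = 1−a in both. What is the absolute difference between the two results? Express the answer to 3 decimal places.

0.260

Under standard min/max:
  R | S = max(a, b) on (0.19, 0.55) = 0.55
  ~S = 1 − 0.55 = 0.45
  (R | S) & ~S = min(a, b) on (0.55, 0.45) = 0.45
  → value = 0.4500
Under Łukasiewicz:
  R | S = min(1, a+b) on (0.19, 0.55) = 0.74
  ~S = 1 − 0.55 = 0.45
  (R | S) & ~S = max(0, a+b−1) on (0.74, 0.45) = 0.19
  → value = 0.1900
|0.4500 − 0.1900| = 0.260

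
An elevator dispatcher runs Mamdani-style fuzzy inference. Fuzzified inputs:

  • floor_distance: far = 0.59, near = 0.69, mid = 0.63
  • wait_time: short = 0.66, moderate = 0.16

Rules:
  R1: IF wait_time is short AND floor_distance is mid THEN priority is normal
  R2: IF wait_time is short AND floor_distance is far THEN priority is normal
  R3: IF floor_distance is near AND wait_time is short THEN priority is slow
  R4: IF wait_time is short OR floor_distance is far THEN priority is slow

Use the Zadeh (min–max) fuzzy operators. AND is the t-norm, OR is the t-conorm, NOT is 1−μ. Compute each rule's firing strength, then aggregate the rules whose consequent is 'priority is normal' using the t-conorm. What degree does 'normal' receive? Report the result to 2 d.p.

R1: short=0.66, mid=0.63; AND[min(a, b)] → w = 0.63
R2: short=0.66, far=0.59; AND[min(a, b)] → w = 0.59
R3: near=0.69, short=0.66; AND[min(a, b)] → w = 0.66
R4: short=0.66, far=0.59; OR[max(a, b)] → w = 0.66
Rules with consequent 'normal': {R1, R2} → strengths 0.63, 0.59
Aggregate via t-conorm [max(a, b)]: 0.63

0.63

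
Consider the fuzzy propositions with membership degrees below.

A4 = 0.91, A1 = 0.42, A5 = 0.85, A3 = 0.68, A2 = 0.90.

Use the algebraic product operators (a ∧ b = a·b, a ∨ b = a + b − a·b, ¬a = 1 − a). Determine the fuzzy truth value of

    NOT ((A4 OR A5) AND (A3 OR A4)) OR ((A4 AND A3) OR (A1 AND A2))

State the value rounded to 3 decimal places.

0.773

A4 OR A5 = a + b − a·b on (0.9100, 0.8500) = 0.9865
A3 OR A4 = a + b − a·b on (0.6800, 0.9100) = 0.9712
(A4 OR A5) AND (A3 OR A4) = a·b on (0.9865, 0.9712) = 0.9581
NOT ((A4 OR A5) AND (A3 OR A4)) = 1 − 0.9581 = 0.0419
A4 AND A3 = a·b on (0.9100, 0.6800) = 0.6188
A1 AND A2 = a·b on (0.4200, 0.9000) = 0.3780
(A4 AND A3) OR (A1 AND A2) = a + b − a·b on (0.6188, 0.3780) = 0.7629
NOT ((A4 OR A5) AND (A3 OR A4)) OR ((A4 AND A3) OR (A1 AND A2)) = a + b − a·b on (0.0419, 0.7629) = 0.7728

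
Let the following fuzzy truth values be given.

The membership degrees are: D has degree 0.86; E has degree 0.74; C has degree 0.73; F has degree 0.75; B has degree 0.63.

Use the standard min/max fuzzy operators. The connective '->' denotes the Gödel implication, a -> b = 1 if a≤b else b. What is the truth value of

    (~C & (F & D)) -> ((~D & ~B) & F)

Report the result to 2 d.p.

~C = 1 − 0.73 = 0.27
F & D = min(a, b) on (0.75, 0.86) = 0.75
~C & (F & D) = min(a, b) on (0.27, 0.75) = 0.27
~D = 1 − 0.86 = 0.14
~B = 1 − 0.63 = 0.37
~D & ~B = min(a, b) on (0.14, 0.37) = 0.14
(~D & ~B) & F = min(a, b) on (0.14, 0.75) = 0.14
(~C & (F & D)) -> ((~D & ~B) & F)  [Gödel: 1 if a≤b else b] with a=0.27, b=0.14 → 0.14

0.14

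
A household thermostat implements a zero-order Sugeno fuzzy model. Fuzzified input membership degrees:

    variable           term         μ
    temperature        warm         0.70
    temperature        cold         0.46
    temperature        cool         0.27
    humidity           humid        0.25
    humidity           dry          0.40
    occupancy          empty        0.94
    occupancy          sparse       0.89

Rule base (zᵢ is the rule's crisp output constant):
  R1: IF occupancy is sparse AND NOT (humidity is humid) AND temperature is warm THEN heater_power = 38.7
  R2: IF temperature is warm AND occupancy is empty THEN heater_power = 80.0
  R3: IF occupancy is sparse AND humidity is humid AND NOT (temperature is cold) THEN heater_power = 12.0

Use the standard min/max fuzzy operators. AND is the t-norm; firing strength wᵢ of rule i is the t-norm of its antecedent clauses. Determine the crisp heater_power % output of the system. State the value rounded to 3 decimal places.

R1 (z=38.7): sparse=0.89, ¬humid=1−0.25=0.75, warm=0.70; AND[min(a, b)] → w = 0.70
R2 (z=80.0): warm=0.70, empty=0.94; AND[min(a, b)] → w = 0.70
R3 (z=12.0): sparse=0.89, humid=0.25, ¬cold=1−0.46=0.54; AND[min(a, b)] → w = 0.25
Weighted average = (0.70·38.7 + 0.70·80.0 + 0.25·12.0) / (0.70 + 0.70 + 0.25)
  = 86.0900 / 1.6500 = 52.176

52.176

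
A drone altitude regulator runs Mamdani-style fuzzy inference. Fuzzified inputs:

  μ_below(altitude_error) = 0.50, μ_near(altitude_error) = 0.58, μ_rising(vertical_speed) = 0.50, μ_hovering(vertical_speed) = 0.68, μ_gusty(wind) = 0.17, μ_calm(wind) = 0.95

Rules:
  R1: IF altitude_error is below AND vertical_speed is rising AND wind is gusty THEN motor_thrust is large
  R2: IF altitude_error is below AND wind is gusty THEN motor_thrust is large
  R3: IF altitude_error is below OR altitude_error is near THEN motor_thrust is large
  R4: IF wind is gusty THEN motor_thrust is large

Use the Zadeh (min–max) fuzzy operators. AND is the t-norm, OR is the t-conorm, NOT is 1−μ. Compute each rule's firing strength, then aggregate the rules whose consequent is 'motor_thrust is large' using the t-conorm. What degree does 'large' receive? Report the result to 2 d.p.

R1: below=0.50, rising=0.50, gusty=0.17; AND[min(a, b)] → w = 0.17
R2: below=0.50, gusty=0.17; AND[min(a, b)] → w = 0.17
R3: below=0.50, near=0.58; OR[max(a, b)] → w = 0.58
R4: gusty=0.17 → w = 0.17
Rules with consequent 'large': {R1, R2, R3, R4} → strengths 0.17, 0.17, 0.58, 0.17
Aggregate via t-conorm [max(a, b)]: 0.58

0.58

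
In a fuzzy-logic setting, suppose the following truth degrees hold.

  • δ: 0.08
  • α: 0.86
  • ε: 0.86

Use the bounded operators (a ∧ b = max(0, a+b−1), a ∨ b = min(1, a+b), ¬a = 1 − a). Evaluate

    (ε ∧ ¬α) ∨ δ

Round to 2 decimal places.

0.08

¬α = 1 − 0.86 = 0.14
ε ∧ ¬α = max(0, a+b−1) on (0.86, 0.14) = 0.00
(ε ∧ ¬α) ∨ δ = min(1, a+b) on (0.00, 0.08) = 0.08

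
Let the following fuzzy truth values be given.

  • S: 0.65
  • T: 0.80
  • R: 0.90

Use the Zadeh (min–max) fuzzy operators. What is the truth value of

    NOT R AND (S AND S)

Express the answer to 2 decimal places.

NOT R = 1 − 0.90 = 0.10
S AND S = min(a, b) on (0.65, 0.65) = 0.65
NOT R AND (S AND S) = min(a, b) on (0.10, 0.65) = 0.10

0.10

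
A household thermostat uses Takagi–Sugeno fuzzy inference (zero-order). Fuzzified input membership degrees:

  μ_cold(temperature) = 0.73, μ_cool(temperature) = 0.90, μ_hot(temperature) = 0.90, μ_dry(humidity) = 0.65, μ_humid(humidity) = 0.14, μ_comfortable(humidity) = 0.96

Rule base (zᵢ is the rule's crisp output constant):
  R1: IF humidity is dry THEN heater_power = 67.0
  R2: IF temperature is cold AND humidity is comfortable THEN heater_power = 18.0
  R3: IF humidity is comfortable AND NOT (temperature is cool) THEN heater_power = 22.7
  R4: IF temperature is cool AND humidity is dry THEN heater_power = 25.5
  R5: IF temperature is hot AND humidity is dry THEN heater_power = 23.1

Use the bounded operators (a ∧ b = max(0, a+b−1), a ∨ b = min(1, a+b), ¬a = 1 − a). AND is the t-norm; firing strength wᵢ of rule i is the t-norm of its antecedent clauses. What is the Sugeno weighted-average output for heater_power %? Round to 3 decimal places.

33.625

R1 (z=67.0): dry=0.65 → w = 0.65
R2 (z=18.0): cold=0.73, comfortable=0.96; AND[max(0, a+b−1)] → w = 0.69
R3 (z=22.7): comfortable=0.96, ¬cool=1−0.90=0.10; AND[max(0, a+b−1)] → w = 0.06
R4 (z=25.5): cool=0.90, dry=0.65; AND[max(0, a+b−1)] → w = 0.55
R5 (z=23.1): hot=0.90, dry=0.65; AND[max(0, a+b−1)] → w = 0.55
Weighted average = (0.65·67.0 + 0.69·18.0 + 0.06·22.7 + 0.55·25.5 + 0.55·23.1) / (0.65 + 0.69 + 0.06 + 0.55 + 0.55)
  = 84.0620 / 2.5000 = 33.625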